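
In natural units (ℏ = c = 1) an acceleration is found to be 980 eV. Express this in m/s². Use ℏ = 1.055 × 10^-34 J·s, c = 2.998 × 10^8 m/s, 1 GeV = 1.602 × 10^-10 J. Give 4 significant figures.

Acceleration is [L]/[T]² = c·[E]/ℏ.
1 GeV → c/ℏ × (1 GeV in J) = 4.552 × 10^32 m/s².
Convert the energy scale: 980 eV = 9.80 × 10^-7 GeV.
Result: 9.80 × 10^-7 × 4.552 × 10^32 = 4.461 × 10^26 m/s².

4.461 × 10^26 m/s²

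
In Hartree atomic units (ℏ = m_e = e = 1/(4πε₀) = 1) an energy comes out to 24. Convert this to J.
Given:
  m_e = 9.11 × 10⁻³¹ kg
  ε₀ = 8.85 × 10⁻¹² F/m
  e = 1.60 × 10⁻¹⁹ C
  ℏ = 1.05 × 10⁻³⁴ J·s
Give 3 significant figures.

1.05 × 10⁻¹⁶ J

One hartree: E_h = m_e e⁴/(4πε₀ℏ)² = 4.38 × 10⁻¹⁸ J.
24 × 4.38 × 10⁻¹⁸ J = 1.05 × 10⁻¹⁶ J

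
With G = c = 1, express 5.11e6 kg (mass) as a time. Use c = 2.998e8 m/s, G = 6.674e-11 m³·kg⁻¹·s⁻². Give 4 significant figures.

Mass → time via G/c³.
5.11e6 kg × (G/c³) = 1.266e-29 s

1.266e-29 s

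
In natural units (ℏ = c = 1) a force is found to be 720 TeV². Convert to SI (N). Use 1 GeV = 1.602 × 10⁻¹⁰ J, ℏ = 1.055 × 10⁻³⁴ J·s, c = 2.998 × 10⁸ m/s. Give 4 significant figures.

5.842 × 10¹⁴ N

Force is [E]/[L] = [E]²/(ℏc); restore (ℏc)⁻¹.
1 GeV² → 1/(ℏc) × (1 GeV in J)² = 8.114 × 10⁵ N.
Convert the energy scale: 720 TeV² = 7.20 × 10⁸ GeV².
Result: 7.20 × 10⁸ × 8.114 × 10⁵ = 5.842 × 10¹⁴ N.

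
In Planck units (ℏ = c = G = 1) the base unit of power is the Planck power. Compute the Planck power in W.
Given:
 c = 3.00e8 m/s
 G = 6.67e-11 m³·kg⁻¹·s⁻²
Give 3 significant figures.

3.64e52 W

P_P = c⁵/G
  = 2.43e42 / 6.67e-11
  = 3.64e52 W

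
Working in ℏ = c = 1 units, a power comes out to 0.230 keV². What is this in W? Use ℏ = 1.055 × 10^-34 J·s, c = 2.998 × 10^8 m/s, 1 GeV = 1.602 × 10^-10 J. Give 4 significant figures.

55.95 W

Power is [E]/[T] = [E]²/ℏ.
1 GeV² → 1/ℏ × (1 GeV in J)² = 2.433 × 10^14 W.
Convert the energy scale: 0.230 keV² = 2.30 × 10^-13 GeV².
Result: 2.30 × 10^-13 × 2.433 × 10^14 = 55.95 W.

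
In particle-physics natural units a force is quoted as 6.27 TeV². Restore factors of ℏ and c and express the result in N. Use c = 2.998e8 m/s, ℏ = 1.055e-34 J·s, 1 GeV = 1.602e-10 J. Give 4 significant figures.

Force is [E]/[L] = [E]²/(ℏc); restore (ℏc)⁻¹.
1 GeV² → 1/(ℏc) × (1 GeV in J)² = 8.114e5 N.
Convert the energy scale: 6.27 TeV² = 6.27e6 GeV².
Result: 6.27e6 × 8.114e5 = 5.088e12 N.

5.088e12 N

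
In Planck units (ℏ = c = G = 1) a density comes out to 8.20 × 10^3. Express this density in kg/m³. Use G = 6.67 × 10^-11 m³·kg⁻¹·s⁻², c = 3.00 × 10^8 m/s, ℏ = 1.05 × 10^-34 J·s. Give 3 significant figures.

4.27 × 10^100 kg/m³

One Planck density: ρ_P = c⁵/(ℏG²) = 5.20 × 10^96 kg/m³.
8.20 × 10^3 × 5.20 × 10^96 kg/m³ = 4.27 × 10^100 kg/m³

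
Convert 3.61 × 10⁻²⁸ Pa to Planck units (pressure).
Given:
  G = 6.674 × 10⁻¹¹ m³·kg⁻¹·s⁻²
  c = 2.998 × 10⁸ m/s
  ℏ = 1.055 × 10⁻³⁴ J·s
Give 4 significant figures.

Planck pressure: p_P = c⁷/(ℏG²) = 4.632 × 10¹¹³ Pa.
3.61 × 10⁻²⁸ / 4.632 × 10¹¹³ = 7.793 × 10⁻¹⁴²

7.793 × 10⁻¹⁴²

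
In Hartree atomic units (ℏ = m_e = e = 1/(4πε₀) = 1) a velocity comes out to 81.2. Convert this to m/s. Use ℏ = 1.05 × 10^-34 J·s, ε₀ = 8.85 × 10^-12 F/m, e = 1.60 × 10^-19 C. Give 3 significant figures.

1.78 × 10^8 m/s

One atomic unit of velocity: v_au = e²/(4πε₀ℏ) = 2.19 × 10^6 m/s.
81.2 × 2.19 × 10^6 m/s = 1.78 × 10^8 m/s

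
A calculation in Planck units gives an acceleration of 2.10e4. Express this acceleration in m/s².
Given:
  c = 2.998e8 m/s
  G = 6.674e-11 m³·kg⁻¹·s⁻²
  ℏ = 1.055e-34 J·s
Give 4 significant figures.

1.168e56 m/s²

One Planck acceleration: a_P = √(c⁷/(ℏG)) = 5.560e51 m/s².
2.10e4 × 5.560e51 m/s² = 1.168e56 m/s²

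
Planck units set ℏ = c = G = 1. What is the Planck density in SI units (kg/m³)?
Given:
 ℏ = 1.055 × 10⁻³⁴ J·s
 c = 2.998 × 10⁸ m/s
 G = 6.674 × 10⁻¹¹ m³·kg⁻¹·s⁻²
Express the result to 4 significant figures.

5.154 × 10⁹⁶ kg/m³

From ℏ = c = G = 1 the density scale is ρ_P = c⁵/(ℏG²).
  = 2.422 × 10⁴² / 4.699 × 10⁻⁵⁵
  = 5.154 × 10⁹⁶ kg/m³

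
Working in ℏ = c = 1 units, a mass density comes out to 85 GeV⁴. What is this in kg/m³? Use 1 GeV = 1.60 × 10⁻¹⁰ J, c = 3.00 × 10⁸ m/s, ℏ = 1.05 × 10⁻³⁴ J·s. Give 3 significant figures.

1.98 × 10²² kg/m³

Mass density is [E]/(c²[L]³) = [E]⁴/(ℏ³c⁵).
1 GeV⁴ → 1/(ℏ³c⁵) × (1 GeV in J)⁴ = 2.33 × 10²⁰ kg/m³.
Result: 85 × 2.33 × 10²⁰ = 1.98 × 10²² kg/m³.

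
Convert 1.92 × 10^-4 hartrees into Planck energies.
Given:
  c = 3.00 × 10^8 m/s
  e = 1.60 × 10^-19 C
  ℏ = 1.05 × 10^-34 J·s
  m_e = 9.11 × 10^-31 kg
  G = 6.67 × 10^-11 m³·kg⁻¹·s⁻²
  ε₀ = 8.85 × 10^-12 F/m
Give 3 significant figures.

hartree: E_h = m_e e⁴/(4πε₀ℏ)² = 4.38 × 10^-18 J
Planck energy: E_P = √(ℏc⁵/G) = 1.96 × 10^9 J
1.92 × 10^-4 × 4.38 × 10^-18 / 1.96 × 10^9 = 4.30 × 10^-31

4.30 × 10^-31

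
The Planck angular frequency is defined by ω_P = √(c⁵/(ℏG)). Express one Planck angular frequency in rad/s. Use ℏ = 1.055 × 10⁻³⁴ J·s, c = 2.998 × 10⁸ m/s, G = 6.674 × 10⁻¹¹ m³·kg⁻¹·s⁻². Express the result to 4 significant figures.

ω_P = √(c⁵/(ℏG))
  = √(3.440 × 10⁸⁶)
  = 1.855 × 10⁴³ rad/s

1.855 × 10⁴³ rad/s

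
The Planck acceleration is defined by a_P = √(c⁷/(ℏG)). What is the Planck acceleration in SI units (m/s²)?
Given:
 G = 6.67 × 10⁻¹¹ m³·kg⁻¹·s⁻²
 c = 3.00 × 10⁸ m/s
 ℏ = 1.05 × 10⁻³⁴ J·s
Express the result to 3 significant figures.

5.59 × 10⁵¹ m/s²

a_P = √(c⁷/(ℏG))
  = √(3.12 × 10¹⁰³)
  = 5.59 × 10⁵¹ m/s²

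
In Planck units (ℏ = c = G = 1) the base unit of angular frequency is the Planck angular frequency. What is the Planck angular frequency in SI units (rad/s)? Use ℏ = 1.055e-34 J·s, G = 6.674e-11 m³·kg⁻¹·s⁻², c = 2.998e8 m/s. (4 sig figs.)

1.855e43 rad/s

ω_P = √(c⁵/(ℏG))
  = √(3.440e86)
  = 1.855e43 rad/s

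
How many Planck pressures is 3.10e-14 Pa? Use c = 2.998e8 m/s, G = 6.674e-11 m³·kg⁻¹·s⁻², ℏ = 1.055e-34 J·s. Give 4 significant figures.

Planck pressure: p_P = c⁷/(ℏG²) = 4.632e113 Pa.
3.10e-14 / 4.632e113 = 6.692e-128

6.692e-128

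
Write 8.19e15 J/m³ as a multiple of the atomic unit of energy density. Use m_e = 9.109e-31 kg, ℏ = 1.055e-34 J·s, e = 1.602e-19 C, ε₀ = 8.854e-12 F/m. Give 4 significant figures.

279.6

atomic unit of energy density: u_au = E_h/a₀³ = m_e⁴e¹⁰/((4πε₀)⁵ℏ⁸) = 2.929e13 J/m³.
8.19e15 / 2.929e13 = 279.6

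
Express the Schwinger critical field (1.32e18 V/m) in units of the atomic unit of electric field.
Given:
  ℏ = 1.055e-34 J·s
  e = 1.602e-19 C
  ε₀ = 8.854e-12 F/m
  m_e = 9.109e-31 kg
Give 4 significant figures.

atomic unit of electric field: E_au = E_h/(e a₀) = m_e²e⁵/((4πε₀)³ℏ⁴) = 5.131e11 V/m.
1.32e18 / 5.131e11 = 2.573e6

2.573e6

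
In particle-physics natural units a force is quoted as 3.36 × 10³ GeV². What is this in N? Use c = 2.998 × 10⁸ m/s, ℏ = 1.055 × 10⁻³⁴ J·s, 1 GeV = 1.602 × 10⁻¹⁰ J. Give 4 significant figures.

Force is [E]/[L] = [E]²/(ℏc); restore (ℏc)⁻¹.
1 GeV² → 1/(ℏc) × (1 GeV in J)² = 8.114 × 10⁵ N.
Result: 3.36 × 10³ × 8.114 × 10⁵ = 2.726 × 10⁹ N.

2.726 × 10⁹ N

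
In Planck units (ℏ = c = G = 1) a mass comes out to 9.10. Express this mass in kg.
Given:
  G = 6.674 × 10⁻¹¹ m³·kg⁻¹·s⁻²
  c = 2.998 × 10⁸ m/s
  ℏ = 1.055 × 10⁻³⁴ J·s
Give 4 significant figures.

1.981 × 10⁻⁷ kg

One Planck mass: m_P = √(ℏc/G) = 2.177 × 10⁻⁸ kg.
9.10 × 2.177 × 10⁻⁸ kg = 1.981 × 10⁻⁷ kg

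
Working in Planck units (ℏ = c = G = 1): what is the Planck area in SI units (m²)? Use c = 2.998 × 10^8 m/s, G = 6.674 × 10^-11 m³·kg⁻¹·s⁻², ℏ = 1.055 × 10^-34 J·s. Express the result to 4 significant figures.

The unique combination of the constants set to 1 with dimensions of area is A_P = ℏG/c³.
  = 7.041 × 10^-45 / 2.695 × 10^25
  = 2.613 × 10^-70 m²

2.613 × 10^-70 m²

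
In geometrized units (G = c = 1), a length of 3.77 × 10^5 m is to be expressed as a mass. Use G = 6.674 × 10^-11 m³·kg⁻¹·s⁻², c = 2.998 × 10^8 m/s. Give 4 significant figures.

Length → mass via c²/G.
3.77 × 10^5 m × (c²/G) = 5.077 × 10^32 kg

5.077 × 10^32 kg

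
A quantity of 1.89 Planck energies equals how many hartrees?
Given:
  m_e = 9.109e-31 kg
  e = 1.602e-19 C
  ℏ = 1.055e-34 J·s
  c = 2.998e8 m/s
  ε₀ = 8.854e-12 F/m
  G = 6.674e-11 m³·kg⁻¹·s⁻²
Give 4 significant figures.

8.493e26

Planck energy: E_P = √(ℏc⁵/G) = 1.957e9 J
hartree: E_h = m_e e⁴/(4πε₀ℏ)² = 4.354e-18 J
1.89 × 1.957e9 / 4.354e-18 = 8.493e26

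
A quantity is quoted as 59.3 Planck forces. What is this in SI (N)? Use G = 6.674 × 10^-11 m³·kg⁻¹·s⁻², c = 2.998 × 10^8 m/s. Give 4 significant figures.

One Planck force: F_P = c⁴/G = 1.210 × 10^44 N.
59.3 × 1.210 × 10^44 N = 7.178 × 10^45 N

7.178 × 10^45 N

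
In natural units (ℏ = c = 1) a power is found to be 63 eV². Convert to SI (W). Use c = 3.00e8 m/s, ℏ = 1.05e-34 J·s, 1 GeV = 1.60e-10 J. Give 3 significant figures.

0.0154 W

Power is [E]/[T] = [E]²/ℏ.
1 GeV² → 1/ℏ × (1 GeV in J)² = 2.44e14 W.
Convert the energy scale: 63 eV² = 6.30e-17 GeV².
Result: 6.30e-17 × 2.44e14 = 0.0154 W.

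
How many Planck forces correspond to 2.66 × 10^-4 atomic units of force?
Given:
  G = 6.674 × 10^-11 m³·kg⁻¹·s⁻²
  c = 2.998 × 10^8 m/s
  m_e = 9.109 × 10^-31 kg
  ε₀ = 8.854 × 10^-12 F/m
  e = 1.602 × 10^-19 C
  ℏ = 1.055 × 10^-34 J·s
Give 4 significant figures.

atomic unit of force: F_au = E_h/a₀ = m_e²e⁶/((4πε₀)³ℏ⁴) = 8.220 × 10^-8 N
Planck force: F_P = c⁴/G = 1.210 × 10^44 N
2.66 × 10^-4 × 8.220 × 10^-8 / 1.210 × 10^44 = 1.806 × 10^-55

1.806 × 10^-55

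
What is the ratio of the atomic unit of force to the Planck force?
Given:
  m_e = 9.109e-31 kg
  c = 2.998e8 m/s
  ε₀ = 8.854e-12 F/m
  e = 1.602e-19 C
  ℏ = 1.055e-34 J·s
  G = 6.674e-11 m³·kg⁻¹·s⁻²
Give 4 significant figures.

atomic unit of force: F_au = E_h/a₀ = m_e²e⁶/((4πε₀)³ℏ⁴) = 8.220e-8 N
Planck force: F_P = c⁴/G = 1.210e44 N
ratio = 8.220e-8 / 1.210e44 = 6.791e-52

6.791e-52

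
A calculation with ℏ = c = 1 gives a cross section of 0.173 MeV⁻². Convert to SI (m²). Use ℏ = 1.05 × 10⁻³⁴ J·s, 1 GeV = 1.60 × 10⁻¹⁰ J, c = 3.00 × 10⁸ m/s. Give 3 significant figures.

6.71 × 10⁻²⁷ m²

Area is [L]² = [E]⁻²·(ℏc)²; restore (ℏc)².
1 GeV⁻² → (ℏc)² × (1 GeV in J)⁻² = 3.88 × 10⁻³² m².
Convert the energy scale: 0.173 MeV⁻² = 1.73 × 10⁵ GeV⁻².
Result: 1.73 × 10⁵ × 3.88 × 10⁻³² = 6.71 × 10⁻²⁷ m².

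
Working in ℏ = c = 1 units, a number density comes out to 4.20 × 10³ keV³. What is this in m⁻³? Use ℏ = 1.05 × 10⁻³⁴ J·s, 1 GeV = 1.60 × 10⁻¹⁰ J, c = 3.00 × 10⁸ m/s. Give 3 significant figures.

Number density is [L]⁻³ = [E]³/(ℏc)³.
1 GeV³ → 1/(ℏc)³ × (1 GeV in J)³ = 1.31 × 10⁴⁷ m⁻³.
Convert the energy scale: 4.20 × 10³ keV³ = 4.20 × 10⁻¹⁵ GeV³.
Result: 4.20 × 10⁻¹⁵ × 1.31 × 10⁴⁷ = 5.50 × 10³² m⁻³.

5.50 × 10³² m⁻³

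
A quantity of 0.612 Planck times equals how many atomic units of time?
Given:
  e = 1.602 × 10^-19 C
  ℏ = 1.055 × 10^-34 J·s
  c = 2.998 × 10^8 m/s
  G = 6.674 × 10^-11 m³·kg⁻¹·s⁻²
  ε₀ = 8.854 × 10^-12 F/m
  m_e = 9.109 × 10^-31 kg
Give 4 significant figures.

1.362 × 10^-27

Planck time: t_P = √(ℏG/c⁵) = 5.392 × 10^-44 s
atomic unit of time: τ_au = (4πε₀)²ℏ³/(m_e e⁴) = 2.423 × 10^-17 s
0.612 × 5.392 × 10^-44 / 2.423 × 10^-17 = 1.362 × 10^-27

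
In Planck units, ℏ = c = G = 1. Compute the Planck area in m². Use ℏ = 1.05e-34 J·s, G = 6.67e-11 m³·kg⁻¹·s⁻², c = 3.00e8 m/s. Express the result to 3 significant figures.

2.59e-70 m²

From ℏ = c = G = 1 the area scale is A_P = ℏG/c³.
  = 7.00e-45 / 2.70e25
  = 2.59e-70 m²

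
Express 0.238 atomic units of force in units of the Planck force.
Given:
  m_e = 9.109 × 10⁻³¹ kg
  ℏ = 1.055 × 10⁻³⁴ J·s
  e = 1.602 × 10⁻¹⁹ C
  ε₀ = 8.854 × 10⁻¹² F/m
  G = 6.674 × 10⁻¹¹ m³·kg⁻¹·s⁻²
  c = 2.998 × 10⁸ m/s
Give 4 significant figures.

1.616 × 10⁻⁵²

atomic unit of force: F_au = E_h/a₀ = m_e²e⁶/((4πε₀)³ℏ⁴) = 8.220 × 10⁻⁸ N
Planck force: F_P = c⁴/G = 1.210 × 10⁴⁴ N
0.238 × 8.220 × 10⁻⁸ / 1.210 × 10⁴⁴ = 1.616 × 10⁻⁵²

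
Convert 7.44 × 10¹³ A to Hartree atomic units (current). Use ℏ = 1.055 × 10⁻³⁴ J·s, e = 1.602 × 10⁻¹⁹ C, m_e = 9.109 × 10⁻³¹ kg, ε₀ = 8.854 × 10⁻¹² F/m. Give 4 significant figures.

atomic unit of electric current: I_au = e E_h/ℏ = m_e e⁵/((4πε₀)²ℏ³) = 6.612 × 10⁻³ A.
7.44 × 10¹³ / 6.612 × 10⁻³ = 1.125 × 10¹⁶

1.125 × 10¹⁶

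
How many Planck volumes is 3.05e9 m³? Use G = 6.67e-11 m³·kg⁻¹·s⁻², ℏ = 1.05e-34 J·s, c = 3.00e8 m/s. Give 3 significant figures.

Planck volume: V_P = (ℏG/c³)^(3/2) = 4.18e-105 m³.
3.05e9 / 4.18e-105 = 7.30e113

7.30e113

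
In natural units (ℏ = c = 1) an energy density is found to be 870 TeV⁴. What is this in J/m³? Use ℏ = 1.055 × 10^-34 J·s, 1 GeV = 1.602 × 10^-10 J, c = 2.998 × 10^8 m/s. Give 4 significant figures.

1.811 × 10^52 J/m³

[E]/[L]³ = [E]⁴/(ℏc)³; restore (ℏc)⁻³.
1 GeV⁴ → 1/(ℏc)³ × (1 GeV in J)⁴ = 2.082 × 10^37 J/m³.
Convert the energy scale: 870 TeV⁴ = 8.70 × 10^14 GeV⁴.
Result: 8.70 × 10^14 × 2.082 × 10^37 = 1.811 × 10^52 J/m³.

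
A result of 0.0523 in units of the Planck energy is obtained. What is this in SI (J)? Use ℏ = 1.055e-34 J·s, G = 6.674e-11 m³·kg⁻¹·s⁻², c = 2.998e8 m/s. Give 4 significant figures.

1.023e8 J

One Planck energy: E_P = √(ℏc⁵/G) = 1.957e9 J.
0.0523 × 1.957e9 J = 1.023e8 J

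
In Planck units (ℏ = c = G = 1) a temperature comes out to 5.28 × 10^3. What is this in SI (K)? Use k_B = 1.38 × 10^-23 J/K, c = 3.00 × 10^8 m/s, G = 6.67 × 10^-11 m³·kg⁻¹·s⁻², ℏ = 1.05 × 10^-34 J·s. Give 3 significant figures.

One Planck temperature: T_P = √(ℏc⁵/G) / k_B = 1.42 × 10^32 K.
5.28 × 10^3 × 1.42 × 10^32 K = 7.48 × 10^35 K

7.48 × 10^35 K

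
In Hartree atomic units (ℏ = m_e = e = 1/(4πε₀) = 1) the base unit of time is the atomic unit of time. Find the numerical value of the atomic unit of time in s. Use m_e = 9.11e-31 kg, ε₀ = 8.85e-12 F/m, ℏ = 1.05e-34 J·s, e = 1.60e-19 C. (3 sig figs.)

2.40e-17 s

τ_au = (4πε₀)²ℏ³/(m_e e⁴)
E_h = 4.38e-18 J
ℏ/E_h = 2.40e-17 s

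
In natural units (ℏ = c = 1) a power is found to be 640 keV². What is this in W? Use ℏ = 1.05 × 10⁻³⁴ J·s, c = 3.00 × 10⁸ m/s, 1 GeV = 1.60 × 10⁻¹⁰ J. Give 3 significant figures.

Power is [E]/[T] = [E]²/ℏ.
1 GeV² → 1/ℏ × (1 GeV in J)² = 2.44 × 10¹⁴ W.
Convert the energy scale: 640 keV² = 6.40 × 10⁻¹⁰ GeV².
Result: 6.40 × 10⁻¹⁰ × 2.44 × 10¹⁴ = 1.56 × 10⁵ W.

1.56 × 10⁵ W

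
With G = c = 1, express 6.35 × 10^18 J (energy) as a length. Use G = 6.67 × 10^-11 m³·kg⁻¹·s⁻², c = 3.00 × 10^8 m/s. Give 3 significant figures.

Energy → length via G/c⁴.
6.35 × 10^18 J × (G/c⁴) = 5.23 × 10^-26 m

5.23 × 10^-26 m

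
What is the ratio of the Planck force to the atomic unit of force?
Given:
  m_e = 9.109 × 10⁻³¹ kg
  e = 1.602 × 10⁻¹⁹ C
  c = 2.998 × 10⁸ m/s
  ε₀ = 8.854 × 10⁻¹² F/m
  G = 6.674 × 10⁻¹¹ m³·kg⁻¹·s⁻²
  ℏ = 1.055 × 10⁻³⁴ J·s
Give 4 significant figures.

Planck force: F_P = c⁴/G = 1.210 × 10⁴⁴ N
atomic unit of force: F_au = E_h/a₀ = m_e²e⁶/((4πε₀)³ℏ⁴) = 8.220 × 10⁻⁸ N
ratio = 1.210 × 10⁴⁴ / 8.220 × 10⁻⁸ = 1.473 × 10⁵¹

1.473 × 10⁵¹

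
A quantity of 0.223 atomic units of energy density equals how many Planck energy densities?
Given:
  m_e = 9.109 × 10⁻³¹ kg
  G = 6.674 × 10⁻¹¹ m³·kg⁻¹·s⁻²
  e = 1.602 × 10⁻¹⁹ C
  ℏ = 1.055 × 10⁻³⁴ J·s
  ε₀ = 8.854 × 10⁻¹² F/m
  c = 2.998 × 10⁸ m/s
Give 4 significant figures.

atomic unit of energy density: u_au = E_h/a₀³ = m_e⁴e¹⁰/((4πε₀)⁵ℏ⁸) = 2.929 × 10¹³ J/m³
Planck energy density: u_P = c⁷/(ℏG²) = 4.632 × 10¹¹³ J/m³
0.223 × 2.929 × 10¹³ / 4.632 × 10¹¹³ = 1.410 × 10⁻¹⁰¹

1.410 × 10⁻¹⁰¹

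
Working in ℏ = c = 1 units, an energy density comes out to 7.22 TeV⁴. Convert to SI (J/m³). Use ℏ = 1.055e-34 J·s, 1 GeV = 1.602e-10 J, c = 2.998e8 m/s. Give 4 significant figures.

[E]/[L]³ = [E]⁴/(ℏc)³; restore (ℏc)⁻³.
1 GeV⁴ → 1/(ℏc)³ × (1 GeV in J)⁴ = 2.082e37 J/m³.
Convert the energy scale: 7.22 TeV⁴ = 7.22e12 GeV⁴.
Result: 7.22e12 × 2.082e37 = 1.503e50 J/m³.

1.503e50 J/m³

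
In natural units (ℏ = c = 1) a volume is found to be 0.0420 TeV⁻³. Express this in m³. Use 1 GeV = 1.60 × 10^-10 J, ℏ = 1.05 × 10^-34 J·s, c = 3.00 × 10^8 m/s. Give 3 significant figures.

3.20 × 10^-58 m³

Volume is [L]³ = [E]⁻³·(ℏc)³.
1 GeV⁻³ → (ℏc)³ × (1 GeV in J)⁻³ = 7.63 × 10^-48 m³.
Convert the energy scale: 0.0420 TeV⁻³ = 4.20 × 10^-11 GeV⁻³.
Result: 4.20 × 10^-11 × 7.63 × 10^-48 = 3.20 × 10^-58 m³.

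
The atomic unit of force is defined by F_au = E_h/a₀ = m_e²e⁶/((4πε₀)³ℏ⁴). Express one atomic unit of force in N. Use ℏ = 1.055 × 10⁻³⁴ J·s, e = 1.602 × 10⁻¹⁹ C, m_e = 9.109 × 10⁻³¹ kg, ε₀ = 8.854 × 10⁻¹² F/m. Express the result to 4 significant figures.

F_au = E_h/a₀ = m_e²e⁶/((4πε₀)³ℏ⁴)
E_h = 4.354 × 10⁻¹⁸ J
a₀ = 5.297 × 10⁻¹¹ m
E_h/a₀ = 8.220 × 10⁻⁸ N

8.220 × 10⁻⁸ N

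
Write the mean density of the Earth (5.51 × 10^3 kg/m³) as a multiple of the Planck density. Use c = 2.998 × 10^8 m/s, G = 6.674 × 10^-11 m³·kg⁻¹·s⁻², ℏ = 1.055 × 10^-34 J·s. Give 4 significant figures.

Planck density: ρ_P = c⁵/(ℏG²) = 5.154 × 10^96 kg/m³.
5.51 × 10^3 / 5.154 × 10^96 = 1.069 × 10^-93

1.069 × 10^-93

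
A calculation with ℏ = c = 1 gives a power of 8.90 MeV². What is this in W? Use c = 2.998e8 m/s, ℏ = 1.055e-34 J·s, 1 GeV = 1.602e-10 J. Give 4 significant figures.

Power is [E]/[T] = [E]²/ℏ.
1 GeV² → 1/ℏ × (1 GeV in J)² = 2.433e14 W.
Convert the energy scale: 8.90 MeV² = 8.90e-6 GeV².
Result: 8.90e-6 × 2.433e14 = 2.165e9 W.

2.165e9 W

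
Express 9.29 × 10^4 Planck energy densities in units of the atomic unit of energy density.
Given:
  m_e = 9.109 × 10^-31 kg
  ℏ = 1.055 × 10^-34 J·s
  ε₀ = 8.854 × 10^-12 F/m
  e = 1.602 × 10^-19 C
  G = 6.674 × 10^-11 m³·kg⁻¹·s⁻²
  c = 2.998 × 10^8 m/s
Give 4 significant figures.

Planck energy density: u_P = c⁷/(ℏG²) = 4.632 × 10^113 J/m³
atomic unit of energy density: u_au = E_h/a₀³ = m_e⁴e¹⁰/((4πε₀)⁵ℏ⁸) = 2.929 × 10^13 J/m³
9.29 × 10^4 × 4.632 × 10^113 / 2.929 × 10^13 = 1.469 × 10^105

1.469 × 10^105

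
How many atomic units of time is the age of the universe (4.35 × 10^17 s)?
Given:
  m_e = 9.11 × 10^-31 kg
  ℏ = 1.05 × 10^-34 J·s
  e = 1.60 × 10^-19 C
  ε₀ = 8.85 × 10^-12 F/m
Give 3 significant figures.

1.81 × 10^34

atomic unit of time: τ_au = (4πε₀)²ℏ³/(m_e e⁴) = 2.40 × 10^-17 s.
4.35 × 10^17 / 2.40 × 10^-17 = 1.81 × 10^34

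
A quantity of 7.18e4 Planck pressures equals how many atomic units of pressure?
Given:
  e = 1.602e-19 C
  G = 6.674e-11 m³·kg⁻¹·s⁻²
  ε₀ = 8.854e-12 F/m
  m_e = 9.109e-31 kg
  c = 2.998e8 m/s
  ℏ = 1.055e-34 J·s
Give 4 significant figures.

Planck pressure: p_P = c⁷/(ℏG²) = 4.632e113 Pa
atomic unit of pressure: P_au = E_h/a₀³ = m_e⁴e¹⁰/((4πε₀)⁵ℏ⁸) = 2.929e13 Pa
7.18e4 × 4.632e113 / 2.929e13 = 1.135e105

1.135e105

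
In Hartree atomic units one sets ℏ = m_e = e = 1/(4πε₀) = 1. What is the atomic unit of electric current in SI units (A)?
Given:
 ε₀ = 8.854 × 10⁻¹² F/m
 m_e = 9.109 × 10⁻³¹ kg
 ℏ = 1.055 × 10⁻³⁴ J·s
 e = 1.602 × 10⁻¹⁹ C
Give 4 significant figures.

6.612 × 10⁻³ A

I_au = e E_h/ℏ = m_e e⁵/((4πε₀)²ℏ³)
E_h = 4.354 × 10⁻¹⁸ J
e·E_h/ℏ = 6.612 × 10⁻³ A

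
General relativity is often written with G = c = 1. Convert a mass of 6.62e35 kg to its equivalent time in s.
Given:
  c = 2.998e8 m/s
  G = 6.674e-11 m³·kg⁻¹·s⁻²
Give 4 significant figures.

Mass → time via G/c³.
6.62e35 kg × (G/c³) = 1.640 s

1.640 s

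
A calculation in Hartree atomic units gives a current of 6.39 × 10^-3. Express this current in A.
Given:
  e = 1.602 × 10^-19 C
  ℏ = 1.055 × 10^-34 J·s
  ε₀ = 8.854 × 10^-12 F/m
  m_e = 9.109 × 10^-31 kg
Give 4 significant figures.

One atomic unit of electric current: I_au = e E_h/ℏ = m_e e⁵/((4πε₀)²ℏ³) = 6.612 × 10^-3 A.
6.39 × 10^-3 × 6.612 × 10^-3 A = 4.225 × 10^-5 A

4.225 × 10^-5 A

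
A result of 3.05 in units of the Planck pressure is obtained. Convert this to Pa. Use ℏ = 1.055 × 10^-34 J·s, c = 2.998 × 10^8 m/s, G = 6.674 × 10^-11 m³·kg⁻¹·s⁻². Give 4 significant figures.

One Planck pressure: p_P = c⁷/(ℏG²) = 4.632 × 10^113 Pa.
3.05 × 4.632 × 10^113 Pa = 1.413 × 10^114 Pa

1.413 × 10^114 Pa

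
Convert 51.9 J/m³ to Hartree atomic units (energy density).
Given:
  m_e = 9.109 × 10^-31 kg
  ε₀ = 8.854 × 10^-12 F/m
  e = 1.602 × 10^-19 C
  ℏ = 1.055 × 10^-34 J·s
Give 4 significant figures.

1.772 × 10^-12

atomic unit of energy density: u_au = E_h/a₀³ = m_e⁴e¹⁰/((4πε₀)⁵ℏ⁸) = 2.929 × 10^13 J/m³.
51.9 / 2.929 × 10^13 = 1.772 × 10^-12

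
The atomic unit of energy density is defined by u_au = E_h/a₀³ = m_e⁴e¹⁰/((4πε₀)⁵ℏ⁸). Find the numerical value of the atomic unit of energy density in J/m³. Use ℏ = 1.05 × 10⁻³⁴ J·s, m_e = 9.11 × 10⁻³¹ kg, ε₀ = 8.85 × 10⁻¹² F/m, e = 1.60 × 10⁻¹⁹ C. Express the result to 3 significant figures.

u_au = E_h/a₀³ = m_e⁴e¹⁰/((4πε₀)⁵ℏ⁸)
E_h = 4.38 × 10⁻¹⁸ J
a₀ = 5.26 × 10⁻¹¹ m
E_h/a₀³ = 3.01 × 10¹³ J/m³

3.01 × 10¹³ J/m³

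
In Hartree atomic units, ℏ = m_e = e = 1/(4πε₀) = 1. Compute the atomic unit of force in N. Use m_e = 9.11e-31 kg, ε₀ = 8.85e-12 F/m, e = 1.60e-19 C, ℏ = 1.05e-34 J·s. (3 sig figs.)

The unique combination of the constants set to 1 with dimensions of force is F_au = E_h/a₀ = m_e²e⁶/((4πε₀)³ℏ⁴).
E_h = 4.38e-18 J
a₀ = 5.26e-11 m
E_h/a₀ = 8.33e-8 N

8.33e-8 N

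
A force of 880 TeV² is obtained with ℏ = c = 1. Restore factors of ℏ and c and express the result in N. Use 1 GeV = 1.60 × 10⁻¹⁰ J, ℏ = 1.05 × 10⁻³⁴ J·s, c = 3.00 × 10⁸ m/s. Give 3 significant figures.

Force is [E]/[L] = [E]²/(ℏc); restore (ℏc)⁻¹.
1 GeV² → 1/(ℏc) × (1 GeV in J)² = 8.13 × 10⁵ N.
Convert the energy scale: 880 TeV² = 8.80 × 10⁸ GeV².
Result: 8.80 × 10⁸ × 8.13 × 10⁵ = 7.15 × 10¹⁴ N.

7.15 × 10¹⁴ N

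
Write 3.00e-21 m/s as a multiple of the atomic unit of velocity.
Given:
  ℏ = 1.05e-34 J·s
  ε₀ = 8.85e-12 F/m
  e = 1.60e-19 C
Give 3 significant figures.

atomic unit of velocity: v_au = e²/(4πε₀ℏ) = 2.19e6 m/s.
3.00e-21 / 2.19e6 = 1.37e-27

1.37e-27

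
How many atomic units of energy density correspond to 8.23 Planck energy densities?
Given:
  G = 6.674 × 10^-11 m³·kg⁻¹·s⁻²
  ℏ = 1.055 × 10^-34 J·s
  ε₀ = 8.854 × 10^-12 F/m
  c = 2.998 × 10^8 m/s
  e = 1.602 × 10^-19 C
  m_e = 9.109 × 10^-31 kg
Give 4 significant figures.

Planck energy density: u_P = c⁷/(ℏG²) = 4.632 × 10^113 J/m³
atomic unit of energy density: u_au = E_h/a₀³ = m_e⁴e¹⁰/((4πε₀)⁵ℏ⁸) = 2.929 × 10^13 J/m³
8.23 × 4.632 × 10^113 / 2.929 × 10^13 = 1.302 × 10^101

1.302 × 10^101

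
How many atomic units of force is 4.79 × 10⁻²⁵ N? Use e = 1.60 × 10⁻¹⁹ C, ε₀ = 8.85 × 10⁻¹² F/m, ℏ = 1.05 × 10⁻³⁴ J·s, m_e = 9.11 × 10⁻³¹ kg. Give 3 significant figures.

atomic unit of force: F_au = E_h/a₀ = m_e²e⁶/((4πε₀)³ℏ⁴) = 8.33 × 10⁻⁸ N.
4.79 × 10⁻²⁵ / 8.33 × 10⁻⁸ = 5.75 × 10⁻¹⁸

5.75 × 10⁻¹⁸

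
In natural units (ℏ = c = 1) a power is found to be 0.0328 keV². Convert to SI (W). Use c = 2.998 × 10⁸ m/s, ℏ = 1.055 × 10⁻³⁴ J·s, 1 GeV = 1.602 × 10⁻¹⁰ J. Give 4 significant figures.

7.979 W

Power is [E]/[T] = [E]²/ℏ.
1 GeV² → 1/ℏ × (1 GeV in J)² = 2.433 × 10¹⁴ W.
Convert the energy scale: 0.0328 keV² = 3.28 × 10⁻¹⁴ GeV².
Result: 3.28 × 10⁻¹⁴ × 2.433 × 10¹⁴ = 7.979 W.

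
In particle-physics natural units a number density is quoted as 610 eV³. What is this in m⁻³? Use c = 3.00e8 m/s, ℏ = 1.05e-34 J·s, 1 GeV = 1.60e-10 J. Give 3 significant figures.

Number density is [L]⁻³ = [E]³/(ℏc)³.
1 GeV³ → 1/(ℏc)³ × (1 GeV in J)³ = 1.31e47 m⁻³.
Convert the energy scale: 610 eV³ = 6.10e-25 GeV³.
Result: 6.10e-25 × 1.31e47 = 7.99e22 m⁻³.

7.99e22 m⁻³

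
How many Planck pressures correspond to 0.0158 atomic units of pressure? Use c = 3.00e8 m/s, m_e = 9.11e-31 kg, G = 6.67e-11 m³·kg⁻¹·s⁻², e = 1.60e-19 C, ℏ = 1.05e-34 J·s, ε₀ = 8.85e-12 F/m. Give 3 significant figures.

atomic unit of pressure: P_au = E_h/a₀³ = m_e⁴e¹⁰/((4πε₀)⁵ℏ⁸) = 3.01e13 Pa
Planck pressure: p_P = c⁷/(ℏG²) = 4.68e113 Pa
0.0158 × 3.01e13 / 4.68e113 = 1.02e-102

1.02e-102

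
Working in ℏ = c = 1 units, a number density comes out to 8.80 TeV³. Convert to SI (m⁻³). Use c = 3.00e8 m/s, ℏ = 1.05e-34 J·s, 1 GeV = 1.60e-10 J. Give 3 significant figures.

Number density is [L]⁻³ = [E]³/(ℏc)³.
1 GeV³ → 1/(ℏc)³ × (1 GeV in J)³ = 1.31e47 m⁻³.
Convert the energy scale: 8.80 TeV³ = 8.80e9 GeV³.
Result: 8.80e9 × 1.31e47 = 1.15e57 m⁻³.

1.15e57 m⁻³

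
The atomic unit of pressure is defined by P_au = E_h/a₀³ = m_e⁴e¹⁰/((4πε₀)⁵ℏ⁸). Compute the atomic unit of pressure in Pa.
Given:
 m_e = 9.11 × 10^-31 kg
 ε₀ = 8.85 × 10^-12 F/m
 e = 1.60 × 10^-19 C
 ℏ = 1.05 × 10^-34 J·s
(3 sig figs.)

3.01 × 10^13 Pa

P_au = E_h/a₀³ = m_e⁴e¹⁰/((4πε₀)⁵ℏ⁸)
E_h = 4.38 × 10^-18 J
a₀ = 5.26 × 10^-11 m
E_h/a₀³ = 3.01 × 10^13 Pa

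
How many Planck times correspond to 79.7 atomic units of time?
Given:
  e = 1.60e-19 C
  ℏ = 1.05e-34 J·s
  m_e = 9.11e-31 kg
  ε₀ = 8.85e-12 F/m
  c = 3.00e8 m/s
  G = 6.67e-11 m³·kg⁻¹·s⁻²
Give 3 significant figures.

atomic unit of time: τ_au = (4πε₀)²ℏ³/(m_e e⁴) = 2.40e-17 s
Planck time: t_P = √(ℏG/c⁵) = 5.37e-44 s
79.7 × 2.40e-17 / 5.37e-44 = 3.56e28

3.56e28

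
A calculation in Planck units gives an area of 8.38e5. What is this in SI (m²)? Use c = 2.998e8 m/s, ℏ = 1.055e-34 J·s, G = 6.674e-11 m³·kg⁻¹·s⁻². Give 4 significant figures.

One Planck area: A_P = ℏG/c³ = 2.613e-70 m².
8.38e5 × 2.613e-70 m² = 2.190e-64 m²

2.190e-64 m²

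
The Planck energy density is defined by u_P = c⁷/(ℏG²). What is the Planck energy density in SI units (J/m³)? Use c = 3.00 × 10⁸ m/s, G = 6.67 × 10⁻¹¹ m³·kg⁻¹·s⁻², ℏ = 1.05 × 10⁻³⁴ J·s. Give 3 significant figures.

u_P = c⁷/(ℏG²)
  = 2.19 × 10⁵⁹ / 4.67 × 10⁻⁵⁵
  = 4.68 × 10¹¹³ J/m³

4.68 × 10¹¹³ J/m³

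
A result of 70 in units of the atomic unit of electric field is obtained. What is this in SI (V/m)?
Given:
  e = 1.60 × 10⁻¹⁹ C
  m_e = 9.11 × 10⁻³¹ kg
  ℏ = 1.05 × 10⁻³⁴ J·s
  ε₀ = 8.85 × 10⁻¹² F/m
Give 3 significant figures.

One atomic unit of electric field: E_au = E_h/(e a₀) = m_e²e⁵/((4πε₀)³ℏ⁴) = 5.20 × 10¹¹ V/m.
70 × 5.20 × 10¹¹ V/m = 3.64 × 10¹³ V/m

3.64 × 10¹³ V/m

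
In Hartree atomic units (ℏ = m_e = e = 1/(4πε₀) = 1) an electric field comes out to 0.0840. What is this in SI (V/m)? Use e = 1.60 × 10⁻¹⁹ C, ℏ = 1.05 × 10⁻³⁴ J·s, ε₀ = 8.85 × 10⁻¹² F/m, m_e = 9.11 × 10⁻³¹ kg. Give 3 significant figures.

4.37 × 10¹⁰ V/m

One atomic unit of electric field: E_au = E_h/(e a₀) = m_e²e⁵/((4πε₀)³ℏ⁴) = 5.20 × 10¹¹ V/m.
0.0840 × 5.20 × 10¹¹ V/m = 4.37 × 10¹⁰ V/m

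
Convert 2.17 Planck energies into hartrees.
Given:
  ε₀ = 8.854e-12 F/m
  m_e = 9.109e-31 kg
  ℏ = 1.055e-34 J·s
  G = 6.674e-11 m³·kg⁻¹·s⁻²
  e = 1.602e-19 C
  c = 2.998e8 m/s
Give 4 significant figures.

9.751e26

Planck energy: E_P = √(ℏc⁵/G) = 1.957e9 J
hartree: E_h = m_e e⁴/(4πε₀ℏ)² = 4.354e-18 J
2.17 × 1.957e9 / 4.354e-18 = 9.751e26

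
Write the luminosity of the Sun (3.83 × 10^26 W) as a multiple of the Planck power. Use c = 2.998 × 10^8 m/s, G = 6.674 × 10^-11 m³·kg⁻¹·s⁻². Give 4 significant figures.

Planck power: P_P = c⁵/G = 3.629 × 10^52 W.
3.83 × 10^26 / 3.629 × 10^52 = 1.055 × 10^-26

1.055 × 10^-26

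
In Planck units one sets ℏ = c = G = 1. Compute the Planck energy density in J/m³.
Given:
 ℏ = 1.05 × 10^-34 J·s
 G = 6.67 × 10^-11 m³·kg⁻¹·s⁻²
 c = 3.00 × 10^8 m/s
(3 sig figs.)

u_P = c⁷/(ℏG²)
  = 2.19 × 10^59 / 4.67 × 10^-55
  = 4.68 × 10^113 J/m³

4.68 × 10^113 J/m³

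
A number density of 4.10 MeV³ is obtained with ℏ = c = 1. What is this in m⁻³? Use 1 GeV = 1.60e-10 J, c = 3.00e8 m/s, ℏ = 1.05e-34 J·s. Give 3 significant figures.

Number density is [L]⁻³ = [E]³/(ℏc)³.
1 GeV³ → 1/(ℏc)³ × (1 GeV in J)³ = 1.31e47 m⁻³.
Convert the energy scale: 4.10 MeV³ = 4.10e-9 GeV³.
Result: 4.10e-9 × 1.31e47 = 5.37e38 m⁻³.

5.37e38 m⁻³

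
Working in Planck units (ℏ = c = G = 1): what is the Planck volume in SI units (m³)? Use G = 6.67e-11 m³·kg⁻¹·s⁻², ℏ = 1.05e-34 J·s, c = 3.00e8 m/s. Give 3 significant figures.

The unique combination of the constants set to 1 with dimensions of volume is V_P = (ℏG/c³)^(3/2).
  = √(1.75e-209)
  = 4.18e-105 m³

4.18e-105 m³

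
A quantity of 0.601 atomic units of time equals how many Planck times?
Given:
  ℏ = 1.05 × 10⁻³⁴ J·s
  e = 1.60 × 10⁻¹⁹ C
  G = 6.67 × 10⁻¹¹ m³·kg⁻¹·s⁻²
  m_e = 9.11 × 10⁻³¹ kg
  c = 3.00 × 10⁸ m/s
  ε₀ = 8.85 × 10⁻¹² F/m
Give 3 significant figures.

2.68 × 10²⁶

atomic unit of time: τ_au = (4πε₀)²ℏ³/(m_e e⁴) = 2.40 × 10⁻¹⁷ s
Planck time: t_P = √(ℏG/c⁵) = 5.37 × 10⁻⁴⁴ s
0.601 × 2.40 × 10⁻¹⁷ / 5.37 × 10⁻⁴⁴ = 2.68 × 10²⁶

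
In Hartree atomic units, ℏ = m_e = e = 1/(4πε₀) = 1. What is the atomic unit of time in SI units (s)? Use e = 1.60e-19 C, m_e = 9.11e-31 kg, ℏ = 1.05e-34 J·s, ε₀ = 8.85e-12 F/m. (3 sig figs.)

2.40e-17 s

From ℏ = m_e = e = 1/(4πε₀) = 1 the time scale is τ_au = (4πε₀)²ℏ³/(m_e e⁴).
E_h = 4.38e-18 J
ℏ/E_h = 2.40e-17 s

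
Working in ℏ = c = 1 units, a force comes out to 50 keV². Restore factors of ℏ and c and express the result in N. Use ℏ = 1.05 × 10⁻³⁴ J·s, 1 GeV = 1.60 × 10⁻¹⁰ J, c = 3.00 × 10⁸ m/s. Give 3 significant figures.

Force is [E]/[L] = [E]²/(ℏc); restore (ℏc)⁻¹.
1 GeV² → 1/(ℏc) × (1 GeV in J)² = 8.13 × 10⁵ N.
Convert the energy scale: 50 keV² = 5.00 × 10⁻¹¹ GeV².
Result: 5.00 × 10⁻¹¹ × 8.13 × 10⁵ = 4.06 × 10⁻⁵ N.

4.06 × 10⁻⁵ N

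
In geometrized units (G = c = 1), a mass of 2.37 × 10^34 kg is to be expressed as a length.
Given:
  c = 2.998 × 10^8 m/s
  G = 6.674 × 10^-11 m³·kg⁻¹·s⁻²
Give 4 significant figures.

1.760 × 10^7 m

In G = c = 1 units mass has dimensions of length; the conversion factor is G/c².
2.37 × 10^34 kg × (G/c²) = 1.760 × 10^7 m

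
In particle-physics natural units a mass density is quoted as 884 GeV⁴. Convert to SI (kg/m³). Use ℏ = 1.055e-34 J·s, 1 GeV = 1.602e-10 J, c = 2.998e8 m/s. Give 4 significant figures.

Mass density is [E]/(c²[L]³) = [E]⁴/(ℏ³c⁵).
1 GeV⁴ → 1/(ℏ³c⁵) × (1 GeV in J)⁴ = 2.316e20 kg/m³.
Result: 884 × 2.316e20 = 2.047e23 kg/m³.

2.047e23 kg/m³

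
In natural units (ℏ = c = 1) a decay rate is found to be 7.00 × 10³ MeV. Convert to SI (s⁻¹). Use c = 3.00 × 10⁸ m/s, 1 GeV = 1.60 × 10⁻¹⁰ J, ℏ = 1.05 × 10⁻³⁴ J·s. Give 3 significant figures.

1.07 × 10²⁵ s⁻¹

A rate is [E]/ℏ; divide by ℏ.
1 GeV → 1/ℏ × (1 GeV in J) = 1.52 × 10²⁴ s⁻¹.
Convert the energy scale: 7.00 × 10³ MeV = 7 GeV.
Result: 7 × 1.52 × 10²⁴ = 1.07 × 10²⁵ s⁻¹.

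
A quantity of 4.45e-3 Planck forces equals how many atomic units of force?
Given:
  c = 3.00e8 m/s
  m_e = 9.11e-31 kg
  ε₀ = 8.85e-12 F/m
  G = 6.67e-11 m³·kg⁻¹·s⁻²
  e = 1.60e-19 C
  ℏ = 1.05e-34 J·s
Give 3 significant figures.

6.49e48

Planck force: F_P = c⁴/G = 1.21e44 N
atomic unit of force: F_au = E_h/a₀ = m_e²e⁶/((4πε₀)³ℏ⁴) = 8.33e-8 N
4.45e-3 × 1.21e44 / 8.33e-8 = 6.49e48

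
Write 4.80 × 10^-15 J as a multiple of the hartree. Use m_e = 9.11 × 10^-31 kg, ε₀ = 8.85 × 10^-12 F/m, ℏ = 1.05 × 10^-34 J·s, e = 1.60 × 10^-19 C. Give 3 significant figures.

hartree: E_h = m_e e⁴/(4πε₀ℏ)² = 4.38 × 10^-18 J.
4.80 × 10^-15 / 4.38 × 10^-18 = 1.10 × 10^3

1.10 × 10^3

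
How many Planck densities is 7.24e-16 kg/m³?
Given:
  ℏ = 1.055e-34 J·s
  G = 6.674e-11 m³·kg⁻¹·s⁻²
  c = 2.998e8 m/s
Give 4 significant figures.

Planck density: ρ_P = c⁵/(ℏG²) = 5.154e96 kg/m³.
7.24e-16 / 5.154e96 = 1.405e-112

1.405e-112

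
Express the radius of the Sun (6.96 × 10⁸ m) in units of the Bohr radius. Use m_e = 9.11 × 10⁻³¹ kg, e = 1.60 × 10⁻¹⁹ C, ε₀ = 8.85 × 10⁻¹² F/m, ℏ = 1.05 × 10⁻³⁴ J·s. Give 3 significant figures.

1.32 × 10¹⁹

Bohr radius: a₀ = 4πε₀ℏ²/(m_e e²) = 5.26 × 10⁻¹¹ m.
6.96 × 10⁸ / 5.26 × 10⁻¹¹ = 1.32 × 10¹⁹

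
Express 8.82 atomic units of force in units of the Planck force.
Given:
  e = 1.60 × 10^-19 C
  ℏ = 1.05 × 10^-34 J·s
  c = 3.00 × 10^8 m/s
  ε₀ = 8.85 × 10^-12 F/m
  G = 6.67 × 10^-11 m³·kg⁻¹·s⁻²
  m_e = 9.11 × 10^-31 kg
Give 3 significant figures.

6.05 × 10^-51

atomic unit of force: F_au = E_h/a₀ = m_e²e⁶/((4πε₀)³ℏ⁴) = 8.33 × 10^-8 N
Planck force: F_P = c⁴/G = 1.21 × 10^44 N
8.82 × 8.33 × 10^-8 / 1.21 × 10^44 = 6.05 × 10^-51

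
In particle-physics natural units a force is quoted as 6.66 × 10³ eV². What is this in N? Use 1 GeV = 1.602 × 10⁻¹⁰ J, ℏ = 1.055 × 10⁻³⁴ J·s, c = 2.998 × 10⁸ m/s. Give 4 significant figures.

5.404 × 10⁻⁹ N

Force is [E]/[L] = [E]²/(ℏc); restore (ℏc)⁻¹.
1 GeV² → 1/(ℏc) × (1 GeV in J)² = 8.114 × 10⁵ N.
Convert the energy scale: 6.66 × 10³ eV² = 6.66 × 10⁻¹⁵ GeV².
Result: 6.66 × 10⁻¹⁵ × 8.114 × 10⁵ = 5.404 × 10⁻⁹ N.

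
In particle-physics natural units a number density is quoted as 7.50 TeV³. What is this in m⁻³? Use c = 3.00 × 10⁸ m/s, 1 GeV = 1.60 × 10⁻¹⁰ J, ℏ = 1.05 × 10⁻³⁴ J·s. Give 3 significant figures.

Number density is [L]⁻³ = [E]³/(ℏc)³.
1 GeV³ → 1/(ℏc)³ × (1 GeV in J)³ = 1.31 × 10⁴⁷ m⁻³.
Convert the energy scale: 7.50 TeV³ = 7.50 × 10⁹ GeV³.
Result: 7.50 × 10⁹ × 1.31 × 10⁴⁷ = 9.83 × 10⁵⁶ m⁻³.

9.83 × 10⁵⁶ m⁻³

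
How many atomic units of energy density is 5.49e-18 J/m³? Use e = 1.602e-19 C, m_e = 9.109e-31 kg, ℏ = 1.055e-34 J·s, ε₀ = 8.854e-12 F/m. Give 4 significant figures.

atomic unit of energy density: u_au = E_h/a₀³ = m_e⁴e¹⁰/((4πε₀)⁵ℏ⁸) = 2.929e13 J/m³.
5.49e-18 / 2.929e13 = 1.874e-31

1.874e-31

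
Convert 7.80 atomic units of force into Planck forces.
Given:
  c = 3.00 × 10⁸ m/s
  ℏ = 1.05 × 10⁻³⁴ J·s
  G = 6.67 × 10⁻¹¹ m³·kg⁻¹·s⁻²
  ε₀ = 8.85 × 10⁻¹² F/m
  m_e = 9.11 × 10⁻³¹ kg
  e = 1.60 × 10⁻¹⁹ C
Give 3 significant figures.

5.35 × 10⁻⁵¹

atomic unit of force: F_au = E_h/a₀ = m_e²e⁶/((4πε₀)³ℏ⁴) = 8.33 × 10⁻⁸ N
Planck force: F_P = c⁴/G = 1.21 × 10⁴⁴ N
7.80 × 8.33 × 10⁻⁸ / 1.21 × 10⁴⁴ = 5.35 × 10⁻⁵¹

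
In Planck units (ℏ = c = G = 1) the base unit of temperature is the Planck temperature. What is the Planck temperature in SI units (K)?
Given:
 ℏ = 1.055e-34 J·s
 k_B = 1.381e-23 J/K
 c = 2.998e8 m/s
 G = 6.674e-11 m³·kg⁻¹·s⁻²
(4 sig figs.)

1.417e32 K

T_P = √(ℏc⁵/G) / k_B
  = √(3.828e18) × 7.241e22
  = 1.417e32 K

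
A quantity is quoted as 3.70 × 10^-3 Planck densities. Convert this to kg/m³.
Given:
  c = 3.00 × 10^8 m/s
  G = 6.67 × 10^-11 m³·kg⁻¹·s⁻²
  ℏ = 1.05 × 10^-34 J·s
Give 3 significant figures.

One Planck density: ρ_P = c⁵/(ℏG²) = 5.20 × 10^96 kg/m³.
3.70 × 10^-3 × 5.20 × 10^96 kg/m³ = 1.92 × 10^94 kg/m³

1.92 × 10^94 kg/m³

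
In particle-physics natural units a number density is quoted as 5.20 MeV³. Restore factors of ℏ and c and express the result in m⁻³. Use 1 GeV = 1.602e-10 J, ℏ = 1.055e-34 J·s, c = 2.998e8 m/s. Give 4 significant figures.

Number density is [L]⁻³ = [E]³/(ℏc)³.
1 GeV³ → 1/(ℏc)³ × (1 GeV in J)³ = 1.299e47 m⁻³.
Convert the energy scale: 5.20 MeV³ = 5.20e-9 GeV³.
Result: 5.20e-9 × 1.299e47 = 6.757e38 m⁻³.

6.757e38 m⁻³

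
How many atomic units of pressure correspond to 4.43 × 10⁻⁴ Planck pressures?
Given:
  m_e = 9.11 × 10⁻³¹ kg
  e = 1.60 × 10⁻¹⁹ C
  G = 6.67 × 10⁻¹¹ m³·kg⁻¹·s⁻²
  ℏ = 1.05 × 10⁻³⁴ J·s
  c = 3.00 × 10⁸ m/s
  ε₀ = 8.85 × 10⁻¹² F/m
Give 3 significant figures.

Planck pressure: p_P = c⁷/(ℏG²) = 4.68 × 10¹¹³ Pa
atomic unit of pressure: P_au = E_h/a₀³ = m_e⁴e¹⁰/((4πε₀)⁵ℏ⁸) = 3.01 × 10¹³ Pa
4.43 × 10⁻⁴ × 4.68 × 10¹¹³ / 3.01 × 10¹³ = 6.88 × 10⁹⁶

6.88 × 10⁹⁶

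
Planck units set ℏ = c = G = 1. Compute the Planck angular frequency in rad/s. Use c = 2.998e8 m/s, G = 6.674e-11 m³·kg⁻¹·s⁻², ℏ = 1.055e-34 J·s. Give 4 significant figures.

From ℏ = c = G = 1 the angular frequency scale is ω_P = √(c⁵/(ℏG)).
  = √(3.440e86)
  = 1.855e43 rad/s

1.855e43 rad/s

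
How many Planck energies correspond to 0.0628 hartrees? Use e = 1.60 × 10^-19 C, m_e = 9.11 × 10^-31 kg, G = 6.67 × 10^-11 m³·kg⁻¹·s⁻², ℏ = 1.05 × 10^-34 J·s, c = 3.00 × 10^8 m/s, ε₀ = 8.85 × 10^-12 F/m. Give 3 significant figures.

1.41 × 10^-28

hartree: E_h = m_e e⁴/(4πε₀ℏ)² = 4.38 × 10^-18 J
Planck energy: E_P = √(ℏc⁵/G) = 1.96 × 10^9 J
0.0628 × 4.38 × 10^-18 / 1.96 × 10^9 = 1.41 × 10^-28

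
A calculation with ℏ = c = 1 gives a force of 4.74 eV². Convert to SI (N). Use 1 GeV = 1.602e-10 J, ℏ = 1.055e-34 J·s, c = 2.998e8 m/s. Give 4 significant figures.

3.846e-12 N

Force is [E]/[L] = [E]²/(ℏc); restore (ℏc)⁻¹.
1 GeV² → 1/(ℏc) × (1 GeV in J)² = 8.114e5 N.
Convert the energy scale: 4.74 eV² = 4.74e-18 GeV².
Result: 4.74e-18 × 8.114e5 = 3.846e-12 N.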